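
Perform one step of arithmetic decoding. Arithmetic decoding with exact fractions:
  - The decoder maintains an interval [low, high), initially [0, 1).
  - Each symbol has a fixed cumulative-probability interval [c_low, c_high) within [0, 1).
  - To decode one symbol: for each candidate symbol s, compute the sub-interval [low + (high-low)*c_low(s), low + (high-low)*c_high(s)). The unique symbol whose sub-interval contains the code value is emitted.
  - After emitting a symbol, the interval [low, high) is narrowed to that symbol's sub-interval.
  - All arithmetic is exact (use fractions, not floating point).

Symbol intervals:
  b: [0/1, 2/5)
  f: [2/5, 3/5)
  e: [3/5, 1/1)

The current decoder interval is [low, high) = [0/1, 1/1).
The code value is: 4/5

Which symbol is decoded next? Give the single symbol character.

Interval width = high − low = 1/1 − 0/1 = 1/1
Scaled code = (code − low) / width = (4/5 − 0/1) / 1/1 = 4/5
  b: [0/1, 2/5) 
  f: [2/5, 3/5) 
  e: [3/5, 1/1) ← scaled code falls here ✓

Answer: e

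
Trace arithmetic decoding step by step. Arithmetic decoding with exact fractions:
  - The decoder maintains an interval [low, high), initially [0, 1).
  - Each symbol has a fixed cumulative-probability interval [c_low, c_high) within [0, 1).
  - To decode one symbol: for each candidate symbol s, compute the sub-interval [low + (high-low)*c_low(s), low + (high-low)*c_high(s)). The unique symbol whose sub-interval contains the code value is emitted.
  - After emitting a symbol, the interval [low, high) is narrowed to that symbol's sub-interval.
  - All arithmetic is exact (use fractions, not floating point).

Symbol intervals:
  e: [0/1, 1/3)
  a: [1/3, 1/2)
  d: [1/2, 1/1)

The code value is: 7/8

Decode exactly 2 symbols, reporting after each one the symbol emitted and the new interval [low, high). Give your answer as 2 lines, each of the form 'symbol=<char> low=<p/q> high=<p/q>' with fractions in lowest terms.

Step 1: interval [0/1, 1/1), width = 1/1 - 0/1 = 1/1
  'e': [0/1 + 1/1*0/1, 0/1 + 1/1*1/3) = [0/1, 1/3)
  'a': [0/1 + 1/1*1/3, 0/1 + 1/1*1/2) = [1/3, 1/2)
  'd': [0/1 + 1/1*1/2, 0/1 + 1/1*1/1) = [1/2, 1/1) <- contains code 7/8
  emit 'd', narrow to [1/2, 1/1)
Step 2: interval [1/2, 1/1), width = 1/1 - 1/2 = 1/2
  'e': [1/2 + 1/2*0/1, 1/2 + 1/2*1/3) = [1/2, 2/3)
  'a': [1/2 + 1/2*1/3, 1/2 + 1/2*1/2) = [2/3, 3/4)
  'd': [1/2 + 1/2*1/2, 1/2 + 1/2*1/1) = [3/4, 1/1) <- contains code 7/8
  emit 'd', narrow to [3/4, 1/1)

Answer: symbol=d low=1/2 high=1/1
symbol=d low=3/4 high=1/1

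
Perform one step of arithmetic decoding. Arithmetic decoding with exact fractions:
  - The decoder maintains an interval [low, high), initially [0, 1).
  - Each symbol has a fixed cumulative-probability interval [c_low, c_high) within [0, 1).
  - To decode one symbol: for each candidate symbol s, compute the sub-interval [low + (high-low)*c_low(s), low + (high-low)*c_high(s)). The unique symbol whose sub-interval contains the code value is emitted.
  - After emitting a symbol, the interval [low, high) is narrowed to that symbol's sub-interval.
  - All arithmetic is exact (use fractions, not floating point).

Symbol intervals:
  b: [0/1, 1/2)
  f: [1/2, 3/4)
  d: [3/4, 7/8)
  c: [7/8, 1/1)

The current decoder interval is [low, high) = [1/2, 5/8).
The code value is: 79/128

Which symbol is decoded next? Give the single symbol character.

Answer: c

Derivation:
Interval width = high − low = 5/8 − 1/2 = 1/8
Scaled code = (code − low) / width = (79/128 − 1/2) / 1/8 = 15/16
  b: [0/1, 1/2) 
  f: [1/2, 3/4) 
  d: [3/4, 7/8) 
  c: [7/8, 1/1) ← scaled code falls here ✓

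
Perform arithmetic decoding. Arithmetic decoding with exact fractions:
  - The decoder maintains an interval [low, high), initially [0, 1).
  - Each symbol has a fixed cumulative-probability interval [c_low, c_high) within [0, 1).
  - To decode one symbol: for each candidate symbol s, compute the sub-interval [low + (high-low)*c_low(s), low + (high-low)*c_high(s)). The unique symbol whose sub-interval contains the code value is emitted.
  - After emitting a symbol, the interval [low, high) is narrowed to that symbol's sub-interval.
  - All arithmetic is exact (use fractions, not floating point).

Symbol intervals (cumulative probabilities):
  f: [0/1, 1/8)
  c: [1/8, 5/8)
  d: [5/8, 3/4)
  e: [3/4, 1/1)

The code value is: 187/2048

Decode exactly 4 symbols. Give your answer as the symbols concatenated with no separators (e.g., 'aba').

Step 1: interval [0/1, 1/1), width = 1/1 - 0/1 = 1/1
  'f': [0/1 + 1/1*0/1, 0/1 + 1/1*1/8) = [0/1, 1/8) <- contains code 187/2048
  'c': [0/1 + 1/1*1/8, 0/1 + 1/1*5/8) = [1/8, 5/8)
  'd': [0/1 + 1/1*5/8, 0/1 + 1/1*3/4) = [5/8, 3/4)
  'e': [0/1 + 1/1*3/4, 0/1 + 1/1*1/1) = [3/4, 1/1)
  emit 'f', narrow to [0/1, 1/8)
Step 2: interval [0/1, 1/8), width = 1/8 - 0/1 = 1/8
  'f': [0/1 + 1/8*0/1, 0/1 + 1/8*1/8) = [0/1, 1/64)
  'c': [0/1 + 1/8*1/8, 0/1 + 1/8*5/8) = [1/64, 5/64)
  'd': [0/1 + 1/8*5/8, 0/1 + 1/8*3/4) = [5/64, 3/32) <- contains code 187/2048
  'e': [0/1 + 1/8*3/4, 0/1 + 1/8*1/1) = [3/32, 1/8)
  emit 'd', narrow to [5/64, 3/32)
Step 3: interval [5/64, 3/32), width = 3/32 - 5/64 = 1/64
  'f': [5/64 + 1/64*0/1, 5/64 + 1/64*1/8) = [5/64, 41/512)
  'c': [5/64 + 1/64*1/8, 5/64 + 1/64*5/8) = [41/512, 45/512)
  'd': [5/64 + 1/64*5/8, 5/64 + 1/64*3/4) = [45/512, 23/256)
  'e': [5/64 + 1/64*3/4, 5/64 + 1/64*1/1) = [23/256, 3/32) <- contains code 187/2048
  emit 'e', narrow to [23/256, 3/32)
Step 4: interval [23/256, 3/32), width = 3/32 - 23/256 = 1/256
  'f': [23/256 + 1/256*0/1, 23/256 + 1/256*1/8) = [23/256, 185/2048)
  'c': [23/256 + 1/256*1/8, 23/256 + 1/256*5/8) = [185/2048, 189/2048) <- contains code 187/2048
  'd': [23/256 + 1/256*5/8, 23/256 + 1/256*3/4) = [189/2048, 95/1024)
  'e': [23/256 + 1/256*3/4, 23/256 + 1/256*1/1) = [95/1024, 3/32)
  emit 'c', narrow to [185/2048, 189/2048)

Answer: fdec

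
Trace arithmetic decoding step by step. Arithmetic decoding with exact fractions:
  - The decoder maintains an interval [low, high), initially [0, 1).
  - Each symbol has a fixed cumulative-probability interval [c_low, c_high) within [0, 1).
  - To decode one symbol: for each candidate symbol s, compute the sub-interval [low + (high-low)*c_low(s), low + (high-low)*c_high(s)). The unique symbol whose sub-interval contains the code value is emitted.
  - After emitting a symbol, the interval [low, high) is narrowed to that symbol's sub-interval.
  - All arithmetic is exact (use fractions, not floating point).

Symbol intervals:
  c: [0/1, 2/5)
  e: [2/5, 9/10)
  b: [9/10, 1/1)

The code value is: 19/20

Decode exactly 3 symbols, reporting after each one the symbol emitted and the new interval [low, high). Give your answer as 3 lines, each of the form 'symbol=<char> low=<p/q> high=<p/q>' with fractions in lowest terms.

Step 1: interval [0/1, 1/1), width = 1/1 - 0/1 = 1/1
  'c': [0/1 + 1/1*0/1, 0/1 + 1/1*2/5) = [0/1, 2/5)
  'e': [0/1 + 1/1*2/5, 0/1 + 1/1*9/10) = [2/5, 9/10)
  'b': [0/1 + 1/1*9/10, 0/1 + 1/1*1/1) = [9/10, 1/1) <- contains code 19/20
  emit 'b', narrow to [9/10, 1/1)
Step 2: interval [9/10, 1/1), width = 1/1 - 9/10 = 1/10
  'c': [9/10 + 1/10*0/1, 9/10 + 1/10*2/5) = [9/10, 47/50)
  'e': [9/10 + 1/10*2/5, 9/10 + 1/10*9/10) = [47/50, 99/100) <- contains code 19/20
  'b': [9/10 + 1/10*9/10, 9/10 + 1/10*1/1) = [99/100, 1/1)
  emit 'e', narrow to [47/50, 99/100)
Step 3: interval [47/50, 99/100), width = 99/100 - 47/50 = 1/20
  'c': [47/50 + 1/20*0/1, 47/50 + 1/20*2/5) = [47/50, 24/25) <- contains code 19/20
  'e': [47/50 + 1/20*2/5, 47/50 + 1/20*9/10) = [24/25, 197/200)
  'b': [47/50 + 1/20*9/10, 47/50 + 1/20*1/1) = [197/200, 99/100)
  emit 'c', narrow to [47/50, 24/25)

Answer: symbol=b low=9/10 high=1/1
symbol=e low=47/50 high=99/100
symbol=c low=47/50 high=24/25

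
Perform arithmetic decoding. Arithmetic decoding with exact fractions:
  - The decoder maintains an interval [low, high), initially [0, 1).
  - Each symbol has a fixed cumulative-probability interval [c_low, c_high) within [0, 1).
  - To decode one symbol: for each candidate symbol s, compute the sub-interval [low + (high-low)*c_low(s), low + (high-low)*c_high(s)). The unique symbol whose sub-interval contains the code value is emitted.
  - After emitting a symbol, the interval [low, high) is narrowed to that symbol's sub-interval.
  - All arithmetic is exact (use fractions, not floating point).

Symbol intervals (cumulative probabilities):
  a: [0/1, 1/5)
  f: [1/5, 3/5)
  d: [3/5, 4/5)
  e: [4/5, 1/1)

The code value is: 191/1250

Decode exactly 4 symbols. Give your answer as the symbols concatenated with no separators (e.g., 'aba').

Answer: adea

Derivation:
Step 1: interval [0/1, 1/1), width = 1/1 - 0/1 = 1/1
  'a': [0/1 + 1/1*0/1, 0/1 + 1/1*1/5) = [0/1, 1/5) <- contains code 191/1250
  'f': [0/1 + 1/1*1/5, 0/1 + 1/1*3/5) = [1/5, 3/5)
  'd': [0/1 + 1/1*3/5, 0/1 + 1/1*4/5) = [3/5, 4/5)
  'e': [0/1 + 1/1*4/5, 0/1 + 1/1*1/1) = [4/5, 1/1)
  emit 'a', narrow to [0/1, 1/5)
Step 2: interval [0/1, 1/5), width = 1/5 - 0/1 = 1/5
  'a': [0/1 + 1/5*0/1, 0/1 + 1/5*1/5) = [0/1, 1/25)
  'f': [0/1 + 1/5*1/5, 0/1 + 1/5*3/5) = [1/25, 3/25)
  'd': [0/1 + 1/5*3/5, 0/1 + 1/5*4/5) = [3/25, 4/25) <- contains code 191/1250
  'e': [0/1 + 1/5*4/5, 0/1 + 1/5*1/1) = [4/25, 1/5)
  emit 'd', narrow to [3/25, 4/25)
Step 3: interval [3/25, 4/25), width = 4/25 - 3/25 = 1/25
  'a': [3/25 + 1/25*0/1, 3/25 + 1/25*1/5) = [3/25, 16/125)
  'f': [3/25 + 1/25*1/5, 3/25 + 1/25*3/5) = [16/125, 18/125)
  'd': [3/25 + 1/25*3/5, 3/25 + 1/25*4/5) = [18/125, 19/125)
  'e': [3/25 + 1/25*4/5, 3/25 + 1/25*1/1) = [19/125, 4/25) <- contains code 191/1250
  emit 'e', narrow to [19/125, 4/25)
Step 4: interval [19/125, 4/25), width = 4/25 - 19/125 = 1/125
  'a': [19/125 + 1/125*0/1, 19/125 + 1/125*1/5) = [19/125, 96/625) <- contains code 191/1250
  'f': [19/125 + 1/125*1/5, 19/125 + 1/125*3/5) = [96/625, 98/625)
  'd': [19/125 + 1/125*3/5, 19/125 + 1/125*4/5) = [98/625, 99/625)
  'e': [19/125 + 1/125*4/5, 19/125 + 1/125*1/1) = [99/625, 4/25)
  emit 'a', narrow to [19/125, 96/625)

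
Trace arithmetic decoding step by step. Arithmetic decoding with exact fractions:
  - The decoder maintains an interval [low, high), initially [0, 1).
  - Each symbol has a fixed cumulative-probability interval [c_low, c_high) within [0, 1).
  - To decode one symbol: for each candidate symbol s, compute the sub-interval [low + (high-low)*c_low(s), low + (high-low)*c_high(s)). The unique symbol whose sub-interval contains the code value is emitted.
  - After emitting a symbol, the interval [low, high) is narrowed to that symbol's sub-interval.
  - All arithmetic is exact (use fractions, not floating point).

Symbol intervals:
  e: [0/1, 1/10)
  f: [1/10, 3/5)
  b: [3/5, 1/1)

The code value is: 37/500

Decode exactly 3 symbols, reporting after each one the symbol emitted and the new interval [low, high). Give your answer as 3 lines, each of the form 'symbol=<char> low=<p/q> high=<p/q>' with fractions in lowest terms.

Answer: symbol=e low=0/1 high=1/10
symbol=b low=3/50 high=1/10
symbol=f low=8/125 high=21/250

Derivation:
Step 1: interval [0/1, 1/1), width = 1/1 - 0/1 = 1/1
  'e': [0/1 + 1/1*0/1, 0/1 + 1/1*1/10) = [0/1, 1/10) <- contains code 37/500
  'f': [0/1 + 1/1*1/10, 0/1 + 1/1*3/5) = [1/10, 3/5)
  'b': [0/1 + 1/1*3/5, 0/1 + 1/1*1/1) = [3/5, 1/1)
  emit 'e', narrow to [0/1, 1/10)
Step 2: interval [0/1, 1/10), width = 1/10 - 0/1 = 1/10
  'e': [0/1 + 1/10*0/1, 0/1 + 1/10*1/10) = [0/1, 1/100)
  'f': [0/1 + 1/10*1/10, 0/1 + 1/10*3/5) = [1/100, 3/50)
  'b': [0/1 + 1/10*3/5, 0/1 + 1/10*1/1) = [3/50, 1/10) <- contains code 37/500
  emit 'b', narrow to [3/50, 1/10)
Step 3: interval [3/50, 1/10), width = 1/10 - 3/50 = 1/25
  'e': [3/50 + 1/25*0/1, 3/50 + 1/25*1/10) = [3/50, 8/125)
  'f': [3/50 + 1/25*1/10, 3/50 + 1/25*3/5) = [8/125, 21/250) <- contains code 37/500
  'b': [3/50 + 1/25*3/5, 3/50 + 1/25*1/1) = [21/250, 1/10)
  emit 'f', narrow to [8/125, 21/250)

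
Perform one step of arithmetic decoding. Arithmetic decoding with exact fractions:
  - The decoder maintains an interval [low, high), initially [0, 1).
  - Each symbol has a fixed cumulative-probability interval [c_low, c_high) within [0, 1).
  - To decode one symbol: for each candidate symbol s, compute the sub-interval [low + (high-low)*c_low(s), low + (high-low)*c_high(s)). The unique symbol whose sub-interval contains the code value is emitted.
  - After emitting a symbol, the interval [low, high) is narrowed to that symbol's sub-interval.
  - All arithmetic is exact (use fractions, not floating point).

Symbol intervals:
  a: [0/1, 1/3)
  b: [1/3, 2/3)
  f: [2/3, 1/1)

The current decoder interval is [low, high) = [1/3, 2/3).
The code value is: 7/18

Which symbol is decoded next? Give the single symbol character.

Answer: a

Derivation:
Interval width = high − low = 2/3 − 1/3 = 1/3
Scaled code = (code − low) / width = (7/18 − 1/3) / 1/3 = 1/6
  a: [0/1, 1/3) ← scaled code falls here ✓
  b: [1/3, 2/3) 
  f: [2/3, 1/1) 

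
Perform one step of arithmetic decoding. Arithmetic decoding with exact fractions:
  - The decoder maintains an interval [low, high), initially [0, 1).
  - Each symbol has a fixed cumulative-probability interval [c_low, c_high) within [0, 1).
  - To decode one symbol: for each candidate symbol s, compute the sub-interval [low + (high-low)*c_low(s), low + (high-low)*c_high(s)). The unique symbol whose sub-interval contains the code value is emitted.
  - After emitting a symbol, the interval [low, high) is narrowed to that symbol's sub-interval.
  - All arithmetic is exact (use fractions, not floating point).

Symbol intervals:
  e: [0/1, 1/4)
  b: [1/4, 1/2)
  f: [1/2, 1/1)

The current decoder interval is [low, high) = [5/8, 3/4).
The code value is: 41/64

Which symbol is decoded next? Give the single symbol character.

Interval width = high − low = 3/4 − 5/8 = 1/8
Scaled code = (code − low) / width = (41/64 − 5/8) / 1/8 = 1/8
  e: [0/1, 1/4) ← scaled code falls here ✓
  b: [1/4, 1/2) 
  f: [1/2, 1/1) 

Answer: e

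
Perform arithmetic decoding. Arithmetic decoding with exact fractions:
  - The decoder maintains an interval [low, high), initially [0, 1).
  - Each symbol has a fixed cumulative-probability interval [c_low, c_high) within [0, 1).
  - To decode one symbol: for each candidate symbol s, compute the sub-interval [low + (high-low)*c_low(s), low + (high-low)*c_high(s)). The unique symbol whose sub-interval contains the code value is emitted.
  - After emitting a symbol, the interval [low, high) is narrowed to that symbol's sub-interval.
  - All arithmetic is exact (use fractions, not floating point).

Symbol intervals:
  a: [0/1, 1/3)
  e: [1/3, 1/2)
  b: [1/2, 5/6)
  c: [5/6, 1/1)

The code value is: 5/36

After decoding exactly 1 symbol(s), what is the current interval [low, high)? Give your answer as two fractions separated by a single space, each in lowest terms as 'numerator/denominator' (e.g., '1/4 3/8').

Answer: 0/1 1/3

Derivation:
Step 1: interval [0/1, 1/1), width = 1/1 - 0/1 = 1/1
  'a': [0/1 + 1/1*0/1, 0/1 + 1/1*1/3) = [0/1, 1/3) <- contains code 5/36
  'e': [0/1 + 1/1*1/3, 0/1 + 1/1*1/2) = [1/3, 1/2)
  'b': [0/1 + 1/1*1/2, 0/1 + 1/1*5/6) = [1/2, 5/6)
  'c': [0/1 + 1/1*5/6, 0/1 + 1/1*1/1) = [5/6, 1/1)
  emit 'a', narrow to [0/1, 1/3)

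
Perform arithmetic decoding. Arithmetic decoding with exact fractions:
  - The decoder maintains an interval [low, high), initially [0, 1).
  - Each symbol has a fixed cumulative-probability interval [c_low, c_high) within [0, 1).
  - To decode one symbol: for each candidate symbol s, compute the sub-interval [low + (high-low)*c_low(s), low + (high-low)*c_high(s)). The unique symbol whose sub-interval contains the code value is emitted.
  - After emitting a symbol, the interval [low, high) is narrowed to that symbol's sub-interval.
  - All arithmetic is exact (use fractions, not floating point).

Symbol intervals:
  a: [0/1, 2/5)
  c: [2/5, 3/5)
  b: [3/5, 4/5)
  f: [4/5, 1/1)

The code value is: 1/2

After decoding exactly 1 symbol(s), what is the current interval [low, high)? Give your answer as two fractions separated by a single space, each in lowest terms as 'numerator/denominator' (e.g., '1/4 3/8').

Step 1: interval [0/1, 1/1), width = 1/1 - 0/1 = 1/1
  'a': [0/1 + 1/1*0/1, 0/1 + 1/1*2/5) = [0/1, 2/5)
  'c': [0/1 + 1/1*2/5, 0/1 + 1/1*3/5) = [2/5, 3/5) <- contains code 1/2
  'b': [0/1 + 1/1*3/5, 0/1 + 1/1*4/5) = [3/5, 4/5)
  'f': [0/1 + 1/1*4/5, 0/1 + 1/1*1/1) = [4/5, 1/1)
  emit 'c', narrow to [2/5, 3/5)

Answer: 2/5 3/5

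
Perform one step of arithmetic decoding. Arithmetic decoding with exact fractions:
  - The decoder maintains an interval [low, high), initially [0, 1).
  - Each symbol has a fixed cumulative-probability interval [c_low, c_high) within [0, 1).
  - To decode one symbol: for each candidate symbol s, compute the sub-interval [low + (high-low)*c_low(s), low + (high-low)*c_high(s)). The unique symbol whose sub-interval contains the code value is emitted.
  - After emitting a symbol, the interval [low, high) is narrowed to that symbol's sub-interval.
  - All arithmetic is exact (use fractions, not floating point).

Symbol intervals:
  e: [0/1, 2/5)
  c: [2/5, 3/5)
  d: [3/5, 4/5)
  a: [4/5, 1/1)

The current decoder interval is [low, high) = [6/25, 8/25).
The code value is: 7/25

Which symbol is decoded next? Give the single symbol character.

Answer: c

Derivation:
Interval width = high − low = 8/25 − 6/25 = 2/25
Scaled code = (code − low) / width = (7/25 − 6/25) / 2/25 = 1/2
  e: [0/1, 2/5) 
  c: [2/5, 3/5) ← scaled code falls here ✓
  d: [3/5, 4/5) 
  a: [4/5, 1/1) 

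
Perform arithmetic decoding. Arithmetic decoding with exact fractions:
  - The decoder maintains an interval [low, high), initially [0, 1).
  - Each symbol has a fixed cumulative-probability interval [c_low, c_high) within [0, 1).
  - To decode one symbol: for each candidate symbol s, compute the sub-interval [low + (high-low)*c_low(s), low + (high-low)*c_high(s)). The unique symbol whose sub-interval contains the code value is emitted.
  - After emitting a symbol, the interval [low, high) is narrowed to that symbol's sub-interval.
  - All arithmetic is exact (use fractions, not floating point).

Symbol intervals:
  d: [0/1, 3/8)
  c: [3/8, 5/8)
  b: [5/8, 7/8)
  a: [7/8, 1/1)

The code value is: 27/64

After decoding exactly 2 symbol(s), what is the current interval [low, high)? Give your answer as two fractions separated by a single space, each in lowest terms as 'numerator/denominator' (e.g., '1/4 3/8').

Answer: 3/8 15/32

Derivation:
Step 1: interval [0/1, 1/1), width = 1/1 - 0/1 = 1/1
  'd': [0/1 + 1/1*0/1, 0/1 + 1/1*3/8) = [0/1, 3/8)
  'c': [0/1 + 1/1*3/8, 0/1 + 1/1*5/8) = [3/8, 5/8) <- contains code 27/64
  'b': [0/1 + 1/1*5/8, 0/1 + 1/1*7/8) = [5/8, 7/8)
  'a': [0/1 + 1/1*7/8, 0/1 + 1/1*1/1) = [7/8, 1/1)
  emit 'c', narrow to [3/8, 5/8)
Step 2: interval [3/8, 5/8), width = 5/8 - 3/8 = 1/4
  'd': [3/8 + 1/4*0/1, 3/8 + 1/4*3/8) = [3/8, 15/32) <- contains code 27/64
  'c': [3/8 + 1/4*3/8, 3/8 + 1/4*5/8) = [15/32, 17/32)
  'b': [3/8 + 1/4*5/8, 3/8 + 1/4*7/8) = [17/32, 19/32)
  'a': [3/8 + 1/4*7/8, 3/8 + 1/4*1/1) = [19/32, 5/8)
  emit 'd', narrow to [3/8, 15/32)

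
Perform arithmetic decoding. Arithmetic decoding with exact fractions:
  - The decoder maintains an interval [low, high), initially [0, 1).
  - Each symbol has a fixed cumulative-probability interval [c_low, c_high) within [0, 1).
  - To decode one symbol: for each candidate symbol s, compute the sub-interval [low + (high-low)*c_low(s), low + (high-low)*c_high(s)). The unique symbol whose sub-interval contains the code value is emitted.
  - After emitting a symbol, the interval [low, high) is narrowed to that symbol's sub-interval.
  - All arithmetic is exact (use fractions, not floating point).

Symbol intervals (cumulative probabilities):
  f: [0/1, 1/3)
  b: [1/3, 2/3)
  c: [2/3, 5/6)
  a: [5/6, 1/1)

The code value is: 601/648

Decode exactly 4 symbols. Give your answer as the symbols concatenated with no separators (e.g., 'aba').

Step 1: interval [0/1, 1/1), width = 1/1 - 0/1 = 1/1
  'f': [0/1 + 1/1*0/1, 0/1 + 1/1*1/3) = [0/1, 1/3)
  'b': [0/1 + 1/1*1/3, 0/1 + 1/1*2/3) = [1/3, 2/3)
  'c': [0/1 + 1/1*2/3, 0/1 + 1/1*5/6) = [2/3, 5/6)
  'a': [0/1 + 1/1*5/6, 0/1 + 1/1*1/1) = [5/6, 1/1) <- contains code 601/648
  emit 'a', narrow to [5/6, 1/1)
Step 2: interval [5/6, 1/1), width = 1/1 - 5/6 = 1/6
  'f': [5/6 + 1/6*0/1, 5/6 + 1/6*1/3) = [5/6, 8/9)
  'b': [5/6 + 1/6*1/3, 5/6 + 1/6*2/3) = [8/9, 17/18) <- contains code 601/648
  'c': [5/6 + 1/6*2/3, 5/6 + 1/6*5/6) = [17/18, 35/36)
  'a': [5/6 + 1/6*5/6, 5/6 + 1/6*1/1) = [35/36, 1/1)
  emit 'b', narrow to [8/9, 17/18)
Step 3: interval [8/9, 17/18), width = 17/18 - 8/9 = 1/18
  'f': [8/9 + 1/18*0/1, 8/9 + 1/18*1/3) = [8/9, 49/54)
  'b': [8/9 + 1/18*1/3, 8/9 + 1/18*2/3) = [49/54, 25/27)
  'c': [8/9 + 1/18*2/3, 8/9 + 1/18*5/6) = [25/27, 101/108) <- contains code 601/648
  'a': [8/9 + 1/18*5/6, 8/9 + 1/18*1/1) = [101/108, 17/18)
  emit 'c', narrow to [25/27, 101/108)
Step 4: interval [25/27, 101/108), width = 101/108 - 25/27 = 1/108
  'f': [25/27 + 1/108*0/1, 25/27 + 1/108*1/3) = [25/27, 301/324) <- contains code 601/648
  'b': [25/27 + 1/108*1/3, 25/27 + 1/108*2/3) = [301/324, 151/162)
  'c': [25/27 + 1/108*2/3, 25/27 + 1/108*5/6) = [151/162, 605/648)
  'a': [25/27 + 1/108*5/6, 25/27 + 1/108*1/1) = [605/648, 101/108)
  emit 'f', narrow to [25/27, 301/324)

Answer: abcf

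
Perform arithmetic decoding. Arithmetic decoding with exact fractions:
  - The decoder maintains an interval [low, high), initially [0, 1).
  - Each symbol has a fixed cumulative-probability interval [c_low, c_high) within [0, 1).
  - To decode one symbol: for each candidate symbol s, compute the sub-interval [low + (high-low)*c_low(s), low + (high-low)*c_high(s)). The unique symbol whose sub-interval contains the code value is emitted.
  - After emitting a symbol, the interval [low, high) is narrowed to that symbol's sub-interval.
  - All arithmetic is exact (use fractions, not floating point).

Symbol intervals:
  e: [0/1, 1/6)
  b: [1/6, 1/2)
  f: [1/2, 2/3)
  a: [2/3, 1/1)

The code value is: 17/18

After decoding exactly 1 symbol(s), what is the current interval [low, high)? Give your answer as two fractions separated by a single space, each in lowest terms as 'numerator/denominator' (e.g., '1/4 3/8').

Answer: 2/3 1/1

Derivation:
Step 1: interval [0/1, 1/1), width = 1/1 - 0/1 = 1/1
  'e': [0/1 + 1/1*0/1, 0/1 + 1/1*1/6) = [0/1, 1/6)
  'b': [0/1 + 1/1*1/6, 0/1 + 1/1*1/2) = [1/6, 1/2)
  'f': [0/1 + 1/1*1/2, 0/1 + 1/1*2/3) = [1/2, 2/3)
  'a': [0/1 + 1/1*2/3, 0/1 + 1/1*1/1) = [2/3, 1/1) <- contains code 17/18
  emit 'a', narrow to [2/3, 1/1)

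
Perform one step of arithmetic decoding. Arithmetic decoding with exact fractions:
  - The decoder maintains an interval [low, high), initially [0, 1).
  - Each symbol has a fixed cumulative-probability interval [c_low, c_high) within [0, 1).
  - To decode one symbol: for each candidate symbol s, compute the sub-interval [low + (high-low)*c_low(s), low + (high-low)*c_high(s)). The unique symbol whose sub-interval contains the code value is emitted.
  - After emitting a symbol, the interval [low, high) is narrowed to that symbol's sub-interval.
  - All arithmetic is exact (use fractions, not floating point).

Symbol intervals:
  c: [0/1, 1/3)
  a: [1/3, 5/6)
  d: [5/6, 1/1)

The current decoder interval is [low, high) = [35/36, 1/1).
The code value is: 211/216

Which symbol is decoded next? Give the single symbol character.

Answer: c

Derivation:
Interval width = high − low = 1/1 − 35/36 = 1/36
Scaled code = (code − low) / width = (211/216 − 35/36) / 1/36 = 1/6
  c: [0/1, 1/3) ← scaled code falls here ✓
  a: [1/3, 5/6) 
  d: [5/6, 1/1) 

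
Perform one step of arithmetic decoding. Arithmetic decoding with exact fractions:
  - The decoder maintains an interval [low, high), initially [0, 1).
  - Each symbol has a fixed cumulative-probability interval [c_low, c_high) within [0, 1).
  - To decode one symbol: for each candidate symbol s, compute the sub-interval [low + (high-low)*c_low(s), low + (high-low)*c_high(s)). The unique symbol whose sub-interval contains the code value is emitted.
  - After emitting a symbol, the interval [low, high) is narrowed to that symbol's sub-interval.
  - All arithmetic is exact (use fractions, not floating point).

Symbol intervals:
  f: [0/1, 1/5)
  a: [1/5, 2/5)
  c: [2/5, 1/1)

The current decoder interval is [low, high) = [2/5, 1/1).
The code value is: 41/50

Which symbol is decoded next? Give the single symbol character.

Answer: c

Derivation:
Interval width = high − low = 1/1 − 2/5 = 3/5
Scaled code = (code − low) / width = (41/50 − 2/5) / 3/5 = 7/10
  f: [0/1, 1/5) 
  a: [1/5, 2/5) 
  c: [2/5, 1/1) ← scaled code falls here ✓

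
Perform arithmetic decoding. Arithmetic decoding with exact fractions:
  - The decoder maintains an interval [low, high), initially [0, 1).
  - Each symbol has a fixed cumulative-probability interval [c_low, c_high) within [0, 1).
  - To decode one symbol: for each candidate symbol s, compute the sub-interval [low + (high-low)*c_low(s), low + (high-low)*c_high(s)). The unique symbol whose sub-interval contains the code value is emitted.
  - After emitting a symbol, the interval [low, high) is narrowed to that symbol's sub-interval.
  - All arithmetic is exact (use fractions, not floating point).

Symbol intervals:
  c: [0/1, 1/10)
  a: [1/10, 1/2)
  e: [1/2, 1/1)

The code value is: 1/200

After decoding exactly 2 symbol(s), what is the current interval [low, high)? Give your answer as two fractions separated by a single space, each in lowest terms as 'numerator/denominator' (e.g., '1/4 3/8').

Step 1: interval [0/1, 1/1), width = 1/1 - 0/1 = 1/1
  'c': [0/1 + 1/1*0/1, 0/1 + 1/1*1/10) = [0/1, 1/10) <- contains code 1/200
  'a': [0/1 + 1/1*1/10, 0/1 + 1/1*1/2) = [1/10, 1/2)
  'e': [0/1 + 1/1*1/2, 0/1 + 1/1*1/1) = [1/2, 1/1)
  emit 'c', narrow to [0/1, 1/10)
Step 2: interval [0/1, 1/10), width = 1/10 - 0/1 = 1/10
  'c': [0/1 + 1/10*0/1, 0/1 + 1/10*1/10) = [0/1, 1/100) <- contains code 1/200
  'a': [0/1 + 1/10*1/10, 0/1 + 1/10*1/2) = [1/100, 1/20)
  'e': [0/1 + 1/10*1/2, 0/1 + 1/10*1/1) = [1/20, 1/10)
  emit 'c', narrow to [0/1, 1/100)

Answer: 0/1 1/100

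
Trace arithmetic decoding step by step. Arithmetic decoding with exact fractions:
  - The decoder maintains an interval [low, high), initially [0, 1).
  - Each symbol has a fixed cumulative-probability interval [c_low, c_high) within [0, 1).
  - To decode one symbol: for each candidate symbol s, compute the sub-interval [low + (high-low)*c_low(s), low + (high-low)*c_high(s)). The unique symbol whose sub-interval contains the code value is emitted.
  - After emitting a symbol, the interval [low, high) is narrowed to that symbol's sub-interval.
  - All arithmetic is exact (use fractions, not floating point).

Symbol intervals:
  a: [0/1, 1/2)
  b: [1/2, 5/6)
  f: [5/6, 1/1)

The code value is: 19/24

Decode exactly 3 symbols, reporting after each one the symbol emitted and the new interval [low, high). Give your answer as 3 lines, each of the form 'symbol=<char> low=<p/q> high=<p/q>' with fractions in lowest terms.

Answer: symbol=b low=1/2 high=5/6
symbol=f low=7/9 high=5/6
symbol=a low=7/9 high=29/36

Derivation:
Step 1: interval [0/1, 1/1), width = 1/1 - 0/1 = 1/1
  'a': [0/1 + 1/1*0/1, 0/1 + 1/1*1/2) = [0/1, 1/2)
  'b': [0/1 + 1/1*1/2, 0/1 + 1/1*5/6) = [1/2, 5/6) <- contains code 19/24
  'f': [0/1 + 1/1*5/6, 0/1 + 1/1*1/1) = [5/6, 1/1)
  emit 'b', narrow to [1/2, 5/6)
Step 2: interval [1/2, 5/6), width = 5/6 - 1/2 = 1/3
  'a': [1/2 + 1/3*0/1, 1/2 + 1/3*1/2) = [1/2, 2/3)
  'b': [1/2 + 1/3*1/2, 1/2 + 1/3*5/6) = [2/3, 7/9)
  'f': [1/2 + 1/3*5/6, 1/2 + 1/3*1/1) = [7/9, 5/6) <- contains code 19/24
  emit 'f', narrow to [7/9, 5/6)
Step 3: interval [7/9, 5/6), width = 5/6 - 7/9 = 1/18
  'a': [7/9 + 1/18*0/1, 7/9 + 1/18*1/2) = [7/9, 29/36) <- contains code 19/24
  'b': [7/9 + 1/18*1/2, 7/9 + 1/18*5/6) = [29/36, 89/108)
  'f': [7/9 + 1/18*5/6, 7/9 + 1/18*1/1) = [89/108, 5/6)
  emit 'a', narrow to [7/9, 29/36)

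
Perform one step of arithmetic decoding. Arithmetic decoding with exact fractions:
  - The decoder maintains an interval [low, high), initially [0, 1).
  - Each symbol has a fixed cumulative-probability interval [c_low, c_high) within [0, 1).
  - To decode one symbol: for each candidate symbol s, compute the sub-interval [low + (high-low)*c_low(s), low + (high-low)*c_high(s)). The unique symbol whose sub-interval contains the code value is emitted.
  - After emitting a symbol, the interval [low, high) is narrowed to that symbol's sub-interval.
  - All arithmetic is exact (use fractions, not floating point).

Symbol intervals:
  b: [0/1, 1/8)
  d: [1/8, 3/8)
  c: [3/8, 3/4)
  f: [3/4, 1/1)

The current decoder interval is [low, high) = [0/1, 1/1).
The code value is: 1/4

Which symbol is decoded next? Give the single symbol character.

Answer: d

Derivation:
Interval width = high − low = 1/1 − 0/1 = 1/1
Scaled code = (code − low) / width = (1/4 − 0/1) / 1/1 = 1/4
  b: [0/1, 1/8) 
  d: [1/8, 3/8) ← scaled code falls here ✓
  c: [3/8, 3/4) 
  f: [3/4, 1/1) 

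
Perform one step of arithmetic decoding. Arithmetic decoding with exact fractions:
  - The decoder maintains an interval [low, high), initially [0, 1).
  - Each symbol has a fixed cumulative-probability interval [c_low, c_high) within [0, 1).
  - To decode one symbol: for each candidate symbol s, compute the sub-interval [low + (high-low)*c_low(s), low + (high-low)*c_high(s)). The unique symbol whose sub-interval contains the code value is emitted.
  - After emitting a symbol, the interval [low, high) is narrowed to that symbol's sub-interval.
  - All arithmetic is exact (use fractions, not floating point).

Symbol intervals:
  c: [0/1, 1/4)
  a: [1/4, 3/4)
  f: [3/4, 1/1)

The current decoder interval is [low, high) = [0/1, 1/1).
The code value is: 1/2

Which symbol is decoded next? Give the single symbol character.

Interval width = high − low = 1/1 − 0/1 = 1/1
Scaled code = (code − low) / width = (1/2 − 0/1) / 1/1 = 1/2
  c: [0/1, 1/4) 
  a: [1/4, 3/4) ← scaled code falls here ✓
  f: [3/4, 1/1) 

Answer: a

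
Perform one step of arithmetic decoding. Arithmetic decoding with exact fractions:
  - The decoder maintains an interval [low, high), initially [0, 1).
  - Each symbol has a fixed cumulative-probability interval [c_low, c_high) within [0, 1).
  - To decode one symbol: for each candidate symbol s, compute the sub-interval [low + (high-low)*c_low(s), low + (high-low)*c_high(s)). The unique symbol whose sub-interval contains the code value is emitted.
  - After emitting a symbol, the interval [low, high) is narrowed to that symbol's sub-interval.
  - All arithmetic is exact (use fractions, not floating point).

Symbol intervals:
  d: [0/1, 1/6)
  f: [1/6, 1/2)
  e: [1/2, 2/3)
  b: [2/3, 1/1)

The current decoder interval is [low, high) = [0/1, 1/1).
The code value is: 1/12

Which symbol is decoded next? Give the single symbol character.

Interval width = high − low = 1/1 − 0/1 = 1/1
Scaled code = (code − low) / width = (1/12 − 0/1) / 1/1 = 1/12
  d: [0/1, 1/6) ← scaled code falls here ✓
  f: [1/6, 1/2) 
  e: [1/2, 2/3) 
  b: [2/3, 1/1) 

Answer: d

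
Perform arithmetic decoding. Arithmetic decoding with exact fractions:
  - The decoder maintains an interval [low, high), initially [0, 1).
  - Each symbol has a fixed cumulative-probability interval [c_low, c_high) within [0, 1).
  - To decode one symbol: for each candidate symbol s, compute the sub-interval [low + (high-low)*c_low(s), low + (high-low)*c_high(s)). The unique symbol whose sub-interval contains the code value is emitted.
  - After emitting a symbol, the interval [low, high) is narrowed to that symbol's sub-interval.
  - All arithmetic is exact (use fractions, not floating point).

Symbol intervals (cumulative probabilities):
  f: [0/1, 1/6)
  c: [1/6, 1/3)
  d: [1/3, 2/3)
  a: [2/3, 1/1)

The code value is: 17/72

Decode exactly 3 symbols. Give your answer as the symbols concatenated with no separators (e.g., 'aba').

Answer: cdc

Derivation:
Step 1: interval [0/1, 1/1), width = 1/1 - 0/1 = 1/1
  'f': [0/1 + 1/1*0/1, 0/1 + 1/1*1/6) = [0/1, 1/6)
  'c': [0/1 + 1/1*1/6, 0/1 + 1/1*1/3) = [1/6, 1/3) <- contains code 17/72
  'd': [0/1 + 1/1*1/3, 0/1 + 1/1*2/3) = [1/3, 2/3)
  'a': [0/1 + 1/1*2/3, 0/1 + 1/1*1/1) = [2/3, 1/1)
  emit 'c', narrow to [1/6, 1/3)
Step 2: interval [1/6, 1/3), width = 1/3 - 1/6 = 1/6
  'f': [1/6 + 1/6*0/1, 1/6 + 1/6*1/6) = [1/6, 7/36)
  'c': [1/6 + 1/6*1/6, 1/6 + 1/6*1/3) = [7/36, 2/9)
  'd': [1/6 + 1/6*1/3, 1/6 + 1/6*2/3) = [2/9, 5/18) <- contains code 17/72
  'a': [1/6 + 1/6*2/3, 1/6 + 1/6*1/1) = [5/18, 1/3)
  emit 'd', narrow to [2/9, 5/18)
Step 3: interval [2/9, 5/18), width = 5/18 - 2/9 = 1/18
  'f': [2/9 + 1/18*0/1, 2/9 + 1/18*1/6) = [2/9, 25/108)
  'c': [2/9 + 1/18*1/6, 2/9 + 1/18*1/3) = [25/108, 13/54) <- contains code 17/72
  'd': [2/9 + 1/18*1/3, 2/9 + 1/18*2/3) = [13/54, 7/27)
  'a': [2/9 + 1/18*2/3, 2/9 + 1/18*1/1) = [7/27, 5/18)
  emit 'c', narrow to [25/108, 13/54)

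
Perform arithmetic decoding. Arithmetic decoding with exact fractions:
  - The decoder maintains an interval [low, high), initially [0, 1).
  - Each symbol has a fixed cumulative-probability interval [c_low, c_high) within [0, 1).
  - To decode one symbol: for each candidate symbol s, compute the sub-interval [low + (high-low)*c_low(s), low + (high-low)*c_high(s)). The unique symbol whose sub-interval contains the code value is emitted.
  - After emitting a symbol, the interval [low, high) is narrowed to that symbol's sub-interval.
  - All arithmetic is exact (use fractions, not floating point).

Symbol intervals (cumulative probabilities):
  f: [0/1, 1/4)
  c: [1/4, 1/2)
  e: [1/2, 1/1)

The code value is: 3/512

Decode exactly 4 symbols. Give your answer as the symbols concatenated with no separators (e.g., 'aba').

Step 1: interval [0/1, 1/1), width = 1/1 - 0/1 = 1/1
  'f': [0/1 + 1/1*0/1, 0/1 + 1/1*1/4) = [0/1, 1/4) <- contains code 3/512
  'c': [0/1 + 1/1*1/4, 0/1 + 1/1*1/2) = [1/4, 1/2)
  'e': [0/1 + 1/1*1/2, 0/1 + 1/1*1/1) = [1/2, 1/1)
  emit 'f', narrow to [0/1, 1/4)
Step 2: interval [0/1, 1/4), width = 1/4 - 0/1 = 1/4
  'f': [0/1 + 1/4*0/1, 0/1 + 1/4*1/4) = [0/1, 1/16) <- contains code 3/512
  'c': [0/1 + 1/4*1/4, 0/1 + 1/4*1/2) = [1/16, 1/8)
  'e': [0/1 + 1/4*1/2, 0/1 + 1/4*1/1) = [1/8, 1/4)
  emit 'f', narrow to [0/1, 1/16)
Step 3: interval [0/1, 1/16), width = 1/16 - 0/1 = 1/16
  'f': [0/1 + 1/16*0/1, 0/1 + 1/16*1/4) = [0/1, 1/64) <- contains code 3/512
  'c': [0/1 + 1/16*1/4, 0/1 + 1/16*1/2) = [1/64, 1/32)
  'e': [0/1 + 1/16*1/2, 0/1 + 1/16*1/1) = [1/32, 1/16)
  emit 'f', narrow to [0/1, 1/64)
Step 4: interval [0/1, 1/64), width = 1/64 - 0/1 = 1/64
  'f': [0/1 + 1/64*0/1, 0/1 + 1/64*1/4) = [0/1, 1/256)
  'c': [0/1 + 1/64*1/4, 0/1 + 1/64*1/2) = [1/256, 1/128) <- contains code 3/512
  'e': [0/1 + 1/64*1/2, 0/1 + 1/64*1/1) = [1/128, 1/64)
  emit 'c', narrow to [1/256, 1/128)

Answer: fffc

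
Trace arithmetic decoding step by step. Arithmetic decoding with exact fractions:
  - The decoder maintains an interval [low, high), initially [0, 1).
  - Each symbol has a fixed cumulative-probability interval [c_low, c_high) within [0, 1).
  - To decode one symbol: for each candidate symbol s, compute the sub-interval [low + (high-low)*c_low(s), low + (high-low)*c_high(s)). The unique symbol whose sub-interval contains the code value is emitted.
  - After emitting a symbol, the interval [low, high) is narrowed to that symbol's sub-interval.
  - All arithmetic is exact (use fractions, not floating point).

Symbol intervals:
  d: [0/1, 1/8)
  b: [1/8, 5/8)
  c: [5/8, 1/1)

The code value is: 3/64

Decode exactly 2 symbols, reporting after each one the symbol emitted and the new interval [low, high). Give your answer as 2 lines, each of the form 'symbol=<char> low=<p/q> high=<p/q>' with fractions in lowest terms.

Answer: symbol=d low=0/1 high=1/8
symbol=b low=1/64 high=5/64

Derivation:
Step 1: interval [0/1, 1/1), width = 1/1 - 0/1 = 1/1
  'd': [0/1 + 1/1*0/1, 0/1 + 1/1*1/8) = [0/1, 1/8) <- contains code 3/64
  'b': [0/1 + 1/1*1/8, 0/1 + 1/1*5/8) = [1/8, 5/8)
  'c': [0/1 + 1/1*5/8, 0/1 + 1/1*1/1) = [5/8, 1/1)
  emit 'd', narrow to [0/1, 1/8)
Step 2: interval [0/1, 1/8), width = 1/8 - 0/1 = 1/8
  'd': [0/1 + 1/8*0/1, 0/1 + 1/8*1/8) = [0/1, 1/64)
  'b': [0/1 + 1/8*1/8, 0/1 + 1/8*5/8) = [1/64, 5/64) <- contains code 3/64
  'c': [0/1 + 1/8*5/8, 0/1 + 1/8*1/1) = [5/64, 1/8)
  emit 'b', narrow to [1/64, 5/64)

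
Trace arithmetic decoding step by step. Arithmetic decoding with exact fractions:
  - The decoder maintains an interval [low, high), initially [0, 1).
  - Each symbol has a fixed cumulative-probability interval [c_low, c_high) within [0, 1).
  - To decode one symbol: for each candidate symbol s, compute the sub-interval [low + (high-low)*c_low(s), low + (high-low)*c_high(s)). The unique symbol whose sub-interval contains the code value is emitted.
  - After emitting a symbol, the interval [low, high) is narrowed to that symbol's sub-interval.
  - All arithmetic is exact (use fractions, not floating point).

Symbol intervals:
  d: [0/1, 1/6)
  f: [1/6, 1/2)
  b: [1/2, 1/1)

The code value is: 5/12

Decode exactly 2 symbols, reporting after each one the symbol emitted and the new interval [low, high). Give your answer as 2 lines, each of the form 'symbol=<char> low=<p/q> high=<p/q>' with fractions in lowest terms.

Answer: symbol=f low=1/6 high=1/2
symbol=b low=1/3 high=1/2

Derivation:
Step 1: interval [0/1, 1/1), width = 1/1 - 0/1 = 1/1
  'd': [0/1 + 1/1*0/1, 0/1 + 1/1*1/6) = [0/1, 1/6)
  'f': [0/1 + 1/1*1/6, 0/1 + 1/1*1/2) = [1/6, 1/2) <- contains code 5/12
  'b': [0/1 + 1/1*1/2, 0/1 + 1/1*1/1) = [1/2, 1/1)
  emit 'f', narrow to [1/6, 1/2)
Step 2: interval [1/6, 1/2), width = 1/2 - 1/6 = 1/3
  'd': [1/6 + 1/3*0/1, 1/6 + 1/3*1/6) = [1/6, 2/9)
  'f': [1/6 + 1/3*1/6, 1/6 + 1/3*1/2) = [2/9, 1/3)
  'b': [1/6 + 1/3*1/2, 1/6 + 1/3*1/1) = [1/3, 1/2) <- contains code 5/12
  emit 'b', narrow to [1/3, 1/2)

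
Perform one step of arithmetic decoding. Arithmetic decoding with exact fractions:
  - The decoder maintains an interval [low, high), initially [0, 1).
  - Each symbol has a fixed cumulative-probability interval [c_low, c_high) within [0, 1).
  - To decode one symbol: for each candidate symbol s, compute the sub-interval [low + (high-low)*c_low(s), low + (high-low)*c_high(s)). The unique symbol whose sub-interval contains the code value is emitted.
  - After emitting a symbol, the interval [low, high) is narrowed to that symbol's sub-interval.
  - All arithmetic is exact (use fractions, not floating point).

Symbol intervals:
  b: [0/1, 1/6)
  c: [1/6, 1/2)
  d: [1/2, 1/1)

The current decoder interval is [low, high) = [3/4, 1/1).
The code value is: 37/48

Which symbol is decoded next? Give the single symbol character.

Answer: b

Derivation:
Interval width = high − low = 1/1 − 3/4 = 1/4
Scaled code = (code − low) / width = (37/48 − 3/4) / 1/4 = 1/12
  b: [0/1, 1/6) ← scaled code falls here ✓
  c: [1/6, 1/2) 
  d: [1/2, 1/1) 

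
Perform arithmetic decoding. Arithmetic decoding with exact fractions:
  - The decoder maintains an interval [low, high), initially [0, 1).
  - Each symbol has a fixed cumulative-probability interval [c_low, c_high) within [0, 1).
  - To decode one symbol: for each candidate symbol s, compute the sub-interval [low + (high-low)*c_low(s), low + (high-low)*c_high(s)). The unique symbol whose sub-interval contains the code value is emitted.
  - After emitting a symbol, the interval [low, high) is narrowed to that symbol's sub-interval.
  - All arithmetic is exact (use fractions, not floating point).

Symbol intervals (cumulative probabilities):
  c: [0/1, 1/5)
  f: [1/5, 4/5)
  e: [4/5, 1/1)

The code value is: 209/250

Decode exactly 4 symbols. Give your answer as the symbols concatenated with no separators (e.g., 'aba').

Step 1: interval [0/1, 1/1), width = 1/1 - 0/1 = 1/1
  'c': [0/1 + 1/1*0/1, 0/1 + 1/1*1/5) = [0/1, 1/5)
  'f': [0/1 + 1/1*1/5, 0/1 + 1/1*4/5) = [1/5, 4/5)
  'e': [0/1 + 1/1*4/5, 0/1 + 1/1*1/1) = [4/5, 1/1) <- contains code 209/250
  emit 'e', narrow to [4/5, 1/1)
Step 2: interval [4/5, 1/1), width = 1/1 - 4/5 = 1/5
  'c': [4/5 + 1/5*0/1, 4/5 + 1/5*1/5) = [4/5, 21/25) <- contains code 209/250
  'f': [4/5 + 1/5*1/5, 4/5 + 1/5*4/5) = [21/25, 24/25)
  'e': [4/5 + 1/5*4/5, 4/5 + 1/5*1/1) = [24/25, 1/1)
  emit 'c', narrow to [4/5, 21/25)
Step 3: interval [4/5, 21/25), width = 21/25 - 4/5 = 1/25
  'c': [4/5 + 1/25*0/1, 4/5 + 1/25*1/5) = [4/5, 101/125)
  'f': [4/5 + 1/25*1/5, 4/5 + 1/25*4/5) = [101/125, 104/125)
  'e': [4/5 + 1/25*4/5, 4/5 + 1/25*1/1) = [104/125, 21/25) <- contains code 209/250
  emit 'e', narrow to [104/125, 21/25)
Step 4: interval [104/125, 21/25), width = 21/25 - 104/125 = 1/125
  'c': [104/125 + 1/125*0/1, 104/125 + 1/125*1/5) = [104/125, 521/625)
  'f': [104/125 + 1/125*1/5, 104/125 + 1/125*4/5) = [521/625, 524/625) <- contains code 209/250
  'e': [104/125 + 1/125*4/5, 104/125 + 1/125*1/1) = [524/625, 21/25)
  emit 'f', narrow to [521/625, 524/625)

Answer: ecef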